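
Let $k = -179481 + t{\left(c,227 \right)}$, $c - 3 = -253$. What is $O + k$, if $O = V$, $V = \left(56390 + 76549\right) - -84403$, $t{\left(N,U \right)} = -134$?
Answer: $37727$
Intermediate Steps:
$c = -250$ ($c = 3 - 253 = -250$)
$k = -179615$ ($k = -179481 - 134 = -179615$)
$V = 217342$ ($V = 132939 + 84403 = 217342$)
$O = 217342$
$O + k = 217342 - 179615 = 37727$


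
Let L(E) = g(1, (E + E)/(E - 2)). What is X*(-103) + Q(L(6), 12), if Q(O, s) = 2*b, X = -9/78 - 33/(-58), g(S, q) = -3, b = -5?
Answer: -21383/377 ≈ -56.719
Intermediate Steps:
L(E) = -3
X = 171/377 (X = -9*1/78 - 33*(-1/58) = -3/26 + 33/58 = 171/377 ≈ 0.45358)
Q(O, s) = -10 (Q(O, s) = 2*(-5) = -10)
X*(-103) + Q(L(6), 12) = (171/377)*(-103) - 10 = -17613/377 - 10 = -21383/377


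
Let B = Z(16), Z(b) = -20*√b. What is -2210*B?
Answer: 176800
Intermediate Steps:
B = -80 (B = -20*√16 = -20*4 = -80)
-2210*B = -2210*(-80) = 176800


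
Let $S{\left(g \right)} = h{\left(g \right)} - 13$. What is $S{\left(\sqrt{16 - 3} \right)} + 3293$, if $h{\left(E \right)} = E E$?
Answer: $3293$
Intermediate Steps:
$h{\left(E \right)} = E^{2}$
$S{\left(g \right)} = -13 + g^{2}$ ($S{\left(g \right)} = g^{2} - 13 = -13 + g^{2}$)
$S{\left(\sqrt{16 - 3} \right)} + 3293 = \left(-13 + \left(\sqrt{16 - 3}\right)^{2}\right) + 3293 = \left(-13 + \left(\sqrt{13}\right)^{2}\right) + 3293 = \left(-13 + 13\right) + 3293 = 0 + 3293 = 3293$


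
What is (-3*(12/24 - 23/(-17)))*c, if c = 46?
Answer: -4347/17 ≈ -255.71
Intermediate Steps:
(-3*(12/24 - 23/(-17)))*c = -3*(12/24 - 23/(-17))*46 = -3*(12*(1/24) - 23*(-1/17))*46 = -3*(½ + 23/17)*46 = -3*63/34*46 = -189/34*46 = -4347/17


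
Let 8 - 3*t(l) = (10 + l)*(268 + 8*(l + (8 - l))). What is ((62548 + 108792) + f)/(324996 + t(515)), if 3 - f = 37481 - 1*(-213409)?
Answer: -18357/61592 ≈ -0.29804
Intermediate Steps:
f = -250887 (f = 3 - (37481 - 1*(-213409)) = 3 - (37481 + 213409) = 3 - 1*250890 = 3 - 250890 = -250887)
t(l) = -1104 - 332*l/3 (t(l) = 8/3 - (10 + l)*(268 + 8*(l + (8 - l)))/3 = 8/3 - (10 + l)*(268 + 8*8)/3 = 8/3 - (10 + l)*(268 + 64)/3 = 8/3 - (10 + l)*332/3 = 8/3 - (3320 + 332*l)/3 = 8/3 + (-3320/3 - 332*l/3) = -1104 - 332*l/3)
((62548 + 108792) + f)/(324996 + t(515)) = ((62548 + 108792) - 250887)/(324996 + (-1104 - 332/3*515)) = (171340 - 250887)/(324996 + (-1104 - 170980/3)) = -79547/(324996 - 174292/3) = -79547/800696/3 = -79547*3/800696 = -18357/61592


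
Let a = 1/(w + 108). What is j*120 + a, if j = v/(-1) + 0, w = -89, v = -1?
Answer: 2281/19 ≈ 120.05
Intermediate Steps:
j = 1 (j = -1/(-1) + 0 = -1*(-1) + 0 = 1 + 0 = 1)
a = 1/19 (a = 1/(-89 + 108) = 1/19 ≈ 0.052632)
j*120 + a = 1*120 + 1/19 = 120 + 1/19 = 2281/19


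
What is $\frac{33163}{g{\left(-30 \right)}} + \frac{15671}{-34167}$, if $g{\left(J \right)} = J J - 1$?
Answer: $\frac{1118991992}{30716133} \approx 36.43$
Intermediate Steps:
$g{\left(J \right)} = -1 + J^{2}$ ($g{\left(J \right)} = J^{2} - 1 = -1 + J^{2}$)
$\frac{33163}{g{\left(-30 \right)}} + \frac{15671}{-34167} = \frac{33163}{-1 + \left(-30\right)^{2}} + \frac{15671}{-34167} = \frac{33163}{-1 + 900} + 15671 \left(- \frac{1}{34167}\right) = \frac{33163}{899} - \frac{15671}{34167} = \frac{1118991992}{30716133}$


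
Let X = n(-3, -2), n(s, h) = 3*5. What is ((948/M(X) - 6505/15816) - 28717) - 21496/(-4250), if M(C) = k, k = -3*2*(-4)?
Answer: -963665930257/33609000 ≈ -28673.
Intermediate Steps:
n(s, h) = 15
X = 15
k = 24 (k = -6*(-4) = 24)
M(C) = 24
((948/M(X) - 6505/15816) - 28717) - 21496/(-4250) = ((948/24 - 6505/15816) - 28717) - 21496/(-4250) = ((948*(1/24) - 6505*1/15816) - 28717) - 21496*(-1/4250) = ((79/2 - 6505/15816) - 28717) + 10748/2125 = (618227/15816 - 28717) + 10748/2125 = -453569845/15816 + 10748/2125 = -963665930257/33609000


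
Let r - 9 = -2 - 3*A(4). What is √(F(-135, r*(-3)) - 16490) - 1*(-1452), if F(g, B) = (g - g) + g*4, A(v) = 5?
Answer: 1452 + I*√17030 ≈ 1452.0 + 130.5*I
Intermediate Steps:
r = -8 (r = 9 + (-2 - 3*5) = 9 + (-2 - 15) = 9 - 17 = -8)
F(g, B) = 4*g (F(g, B) = 0 + 4*g = 4*g)
√(F(-135, r*(-3)) - 16490) - 1*(-1452) = √(4*(-135) - 16490) - 1*(-1452) = √(-540 - 16490) + 1452 = √(-17030) + 1452 = I*√17030 + 1452 = 1452 + I*√17030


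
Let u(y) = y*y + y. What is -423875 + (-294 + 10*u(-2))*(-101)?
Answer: -396201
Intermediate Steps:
u(y) = y + y² (u(y) = y² + y = y + y²)
-423875 + (-294 + 10*u(-2))*(-101) = -423875 + (-294 + 10*(-2*(1 - 2)))*(-101) = -423875 + (-294 + 10*(-2*(-1)))*(-101) = -423875 + (-294 + 10*2)*(-101) = -423875 + (-294 + 20)*(-101) = -423875 - 274*(-101) = -423875 + 27674 = -396201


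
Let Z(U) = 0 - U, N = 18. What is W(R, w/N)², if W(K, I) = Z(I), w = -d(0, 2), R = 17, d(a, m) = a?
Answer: 0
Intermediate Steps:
Z(U) = -U
w = 0 (w = -1*0 = 0)
W(K, I) = -I
W(R, w/N)² = (-0/18)² = (-1*0)² = 0² = 0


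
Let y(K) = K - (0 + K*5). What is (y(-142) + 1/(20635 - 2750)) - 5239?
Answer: -83540834/17885 ≈ -4671.0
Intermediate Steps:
y(K) = -4*K (y(K) = K - (0 + 5*K) = K - 5*K = -4*K)
(y(-142) + 1/(20635 - 2750)) - 5239 = (-4*(-142) + 1/(20635 - 2750)) - 5239 = (568 + 1/17885) - 5239 = 10158681/17885 - 5239 = -83540834/17885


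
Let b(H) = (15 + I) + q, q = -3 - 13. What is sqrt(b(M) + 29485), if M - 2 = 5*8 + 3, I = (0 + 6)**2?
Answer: 12*sqrt(205) ≈ 171.81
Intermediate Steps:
q = -16
I = 36 (I = 6**2 = 36)
M = 45 (M = 2 + (5*8 + 3) = 2 + (40 + 3) = 2 + 43 = 45)
b(H) = 35 (b(H) = (15 + 36) - 16 = 51 - 16 = 35)
sqrt(b(M) + 29485) = sqrt(35 + 29485) = sqrt(29520) = 12*sqrt(205)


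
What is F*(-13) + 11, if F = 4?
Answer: -41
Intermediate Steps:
F*(-13) + 11 = 4*(-13) + 11 = -52 + 11 = -41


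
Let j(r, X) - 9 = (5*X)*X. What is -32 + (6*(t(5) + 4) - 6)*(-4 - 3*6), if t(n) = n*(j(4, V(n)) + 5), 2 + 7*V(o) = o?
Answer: -503432/49 ≈ -10274.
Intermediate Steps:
V(o) = -2/7 + o/7
j(r, X) = 9 + 5*X² (j(r, X) = 9 + (5*X)*X = 9 + 5*X²)
t(n) = n*(14 + 5*(-2/7 + n/7)²) (t(n) = n*((9 + 5*(-2/7 + n/7)²) + 5) = n*(14 + 5*(-2/7 + n/7)²))
-32 + (6*(t(5) + 4) - 6)*(-4 - 3*6) = -32 + (6*((1/49)*5*(686 + 5*(-2 + 5)²) + 4) - 6)*(-4 - 3*6) = -32 + (6*((1/49)*5*(686 + 5*3²) + 4) - 6)*(-4 - 18) = -32 + (6*((1/49)*5*(686 + 5*9) + 4) - 6)*(-22) = -32 + (6*((1/49)*5*(686 + 45) + 4) - 6)*(-22) = -32 + (6*((1/49)*5*731 + 4) - 6)*(-22) = -32 + (6*(3655/49 + 4) - 6)*(-22) = -32 + (6*(3851/49) - 6)*(-22) = -32 + (23106/49 - 6)*(-22) = -32 + (22812/49)*(-22) = -32 - 501864/49 = -503432/49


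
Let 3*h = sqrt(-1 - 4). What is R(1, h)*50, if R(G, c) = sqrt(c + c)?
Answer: 50*5**(1/4)*sqrt(6)*sqrt(I)/3 ≈ 43.167 + 43.167*I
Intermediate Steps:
h = I*sqrt(5)/3 (h = sqrt(-1 - 4)/3 = sqrt(-5)/3 = (I*sqrt(5))/3 = I*sqrt(5)/3 ≈ 0.74536*I)
R(G, c) = sqrt(2)*sqrt(c) (R(G, c) = sqrt(2*c) = sqrt(2)*sqrt(c))
R(1, h)*50 = (sqrt(2)*sqrt(I*sqrt(5)/3))*50 = (sqrt(2)*(sqrt(3)*5**(1/4)*sqrt(I)/3))*50 = (5**(1/4)*sqrt(6)*sqrt(I)/3)*50 = 50*5**(1/4)*sqrt(6)*sqrt(I)/3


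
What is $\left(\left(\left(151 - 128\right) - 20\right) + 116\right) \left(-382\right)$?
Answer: $-45458$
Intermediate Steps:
$\left(\left(\left(151 - 128\right) - 20\right) + 116\right) \left(-382\right) = \left(\left(23 - 20\right) + 116\right) \left(-382\right) = \left(3 + 116\right) \left(-382\right) = 119 \left(-382\right) = -45458$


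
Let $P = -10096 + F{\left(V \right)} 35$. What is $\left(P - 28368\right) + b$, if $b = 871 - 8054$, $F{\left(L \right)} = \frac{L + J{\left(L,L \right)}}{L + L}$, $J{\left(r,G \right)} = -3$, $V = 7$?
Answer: $-45637$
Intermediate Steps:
$F{\left(L \right)} = \frac{-3 + L}{2 L}$ ($F{\left(L \right)} = \frac{L - 3}{L + L} = \frac{-3 + L}{2 L}$)
$b = -7183$
$P = -10086$ ($P = -10096 + \frac{-3 + 7}{2 \cdot 7} \cdot 35 = -10096 + \frac{1}{2} \cdot \frac{1}{7} \cdot 4 \cdot 35 = -10096 + \frac{2}{7} \cdot 35 = -10096 + 10 = -10086$)
$\left(P - 28368\right) + b = \left(-10086 - 28368\right) - 7183 = -38454 - 7183 = -45637$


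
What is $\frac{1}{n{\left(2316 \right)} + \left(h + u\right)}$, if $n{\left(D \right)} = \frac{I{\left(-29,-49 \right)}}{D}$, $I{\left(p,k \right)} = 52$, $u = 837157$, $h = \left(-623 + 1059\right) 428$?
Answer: $\frac{579}{592759948} \approx 9.7679 \cdot 10^{-7}$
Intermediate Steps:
$h = 186608$ ($h = 436 \cdot 428 = 186608$)
$n{\left(D \right)} = \frac{52}{D}$
$\frac{1}{n{\left(2316 \right)} + \left(h + u\right)} = \frac{1}{\frac{52}{2316} + \left(186608 + 837157\right)} = \frac{1}{52 \cdot \frac{1}{2316} + 1023765} = \frac{1}{\frac{13}{579} + 1023765} = \frac{1}{\frac{592759948}{579}} = \frac{579}{592759948}$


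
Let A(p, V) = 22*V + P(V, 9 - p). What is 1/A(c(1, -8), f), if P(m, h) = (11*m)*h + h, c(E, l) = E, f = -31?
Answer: -1/3402 ≈ -0.00029394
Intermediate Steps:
P(m, h) = h + 11*h*m (P(m, h) = 11*h*m + h = h + 11*h*m)
A(p, V) = 22*V + (1 + 11*V)*(9 - p) (A(p, V) = 22*V + (9 - p)*(1 + 11*V) = 22*V + (1 + 11*V)*(9 - p))
1/A(c(1, -8), f) = 1/(22*(-31) - (1 + 11*(-31))*(-9 + 1)) = 1/(-682 - 1*(1 - 341)*(-8)) = 1/(-682 - 1*(-340)*(-8)) = 1/(-682 - 2720) = 1/(-3402) = -1/3402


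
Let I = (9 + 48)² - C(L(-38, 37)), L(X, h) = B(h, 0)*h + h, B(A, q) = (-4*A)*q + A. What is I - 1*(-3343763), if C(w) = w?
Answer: 3345606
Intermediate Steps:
B(A, q) = A - 4*A*q (B(A, q) = -4*A*q + A = A - 4*A*q)
L(X, h) = h + h² (L(X, h) = (h*(1 - 4*0))*h + h = (h*(1 + 0))*h + h = (h*1)*h + h = h*h + h = h² + h = h + h²)
I = 1843 (I = (9 + 48)² - 37*(1 + 37) = 57² - 37*38 = 3249 - 1*1406 = 3249 - 1406 = 1843)
I - 1*(-3343763) = 1843 - 1*(-3343763) = 1843 + 3343763 = 3345606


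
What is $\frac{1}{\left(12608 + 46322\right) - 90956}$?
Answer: $- \frac{1}{32026} \approx -3.1225 \cdot 10^{-5}$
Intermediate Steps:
$\frac{1}{\left(12608 + 46322\right) - 90956} = \frac{1}{58930 - 90956} = \frac{1}{-32026} = - \frac{1}{32026}$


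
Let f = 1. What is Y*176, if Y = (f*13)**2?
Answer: 29744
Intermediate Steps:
Y = 169 (Y = (1*13)**2 = 13**2 = 169)
Y*176 = 169*176 = 29744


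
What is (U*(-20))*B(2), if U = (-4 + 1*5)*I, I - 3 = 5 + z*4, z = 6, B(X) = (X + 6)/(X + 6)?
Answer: -640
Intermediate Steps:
B(X) = 1 (B(X) = (6 + X)/(6 + X) = 1)
I = 32 (I = 3 + (5 + 6*4) = 3 + (5 + 24) = 3 + 29 = 32)
U = 32 (U = (-4 + 1*5)*32 = (-4 + 5)*32 = 1*32 = 32)
(U*(-20))*B(2) = (32*(-20))*1 = -640*1 = -640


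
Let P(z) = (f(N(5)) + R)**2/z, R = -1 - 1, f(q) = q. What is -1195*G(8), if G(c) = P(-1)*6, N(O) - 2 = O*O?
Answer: 4481250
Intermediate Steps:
N(O) = 2 + O**2 (N(O) = 2 + O*O = 2 + O**2)
R = -2
P(z) = 625/z (P(z) = ((2 + 5**2) - 2)**2/z = ((2 + 25) - 2)**2/z = (27 - 2)**2/z = 25**2/z = 625/z)
G(c) = -3750 (G(c) = (625/(-1))*6 = (625*(-1))*6 = -625*6 = -3750)
-1195*G(8) = -1195*(-3750) = 4481250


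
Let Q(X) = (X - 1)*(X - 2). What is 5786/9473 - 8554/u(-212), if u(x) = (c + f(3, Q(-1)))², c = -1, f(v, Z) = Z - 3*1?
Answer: -40504449/18946 ≈ -2137.9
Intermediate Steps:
Q(X) = (-1 + X)*(-2 + X)
f(v, Z) = -3 + Z (f(v, Z) = Z - 3 = -3 + Z)
u(x) = 4 (u(x) = (-1 + (-3 + (2 + (-1)² - 3*(-1))))² = (-1 + (-3 + (2 + 1 + 3)))² = (-1 + (-3 + 6))² = (-1 + 3)² = 2² = 4)
5786/9473 - 8554/u(-212) = 5786/9473 - 8554/4 = 5786*(1/9473) - 8554*¼ = 5786/9473 - 4277/2 = -40504449/18946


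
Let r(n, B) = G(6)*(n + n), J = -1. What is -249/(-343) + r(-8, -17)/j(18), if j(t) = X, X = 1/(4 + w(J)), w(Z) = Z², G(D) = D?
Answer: -164391/343 ≈ -479.27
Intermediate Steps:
X = ⅕ (X = 1/(4 + (-1)²) = 1/(4 + 1) = 1/5 = ⅕ ≈ 0.20000)
j(t) = ⅕
r(n, B) = 12*n (r(n, B) = 6*(n + n) = 6*(2*n) = 12*n)
-249/(-343) + r(-8, -17)/j(18) = -249/(-343) + (12*(-8))/(⅕) = -249*(-1/343) - 96*5 = 249/343 - 480 = -164391/343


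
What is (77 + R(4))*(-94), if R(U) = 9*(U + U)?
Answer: -14006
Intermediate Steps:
R(U) = 18*U (R(U) = 9*(2*U) = 18*U)
(77 + R(4))*(-94) = (77 + 18*4)*(-94) = (77 + 72)*(-94) = 149*(-94) = -14006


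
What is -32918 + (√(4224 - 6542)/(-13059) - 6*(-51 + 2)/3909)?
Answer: -42892056/1303 - I*√2318/13059 ≈ -32918.0 - 0.0036868*I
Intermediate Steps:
-32918 + (√(4224 - 6542)/(-13059) - 6*(-51 + 2)/3909) = -32918 + (√(-2318)*(-1/13059) - 6*(-49)*(1/3909)) = -32918 + ((I*√2318)*(-1/13059) + 294*(1/3909)) = -32918 + (-I*√2318/13059 + 98/1303) = -32918 + (98/1303 - I*√2318/13059) = -42892056/1303 - I*√2318/13059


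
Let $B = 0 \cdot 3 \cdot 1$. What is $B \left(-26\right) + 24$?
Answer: $24$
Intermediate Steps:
$B = 0$ ($B = 0 \cdot 1 = 0$)
$B \left(-26\right) + 24 = 0 \left(-26\right) + 24 = 0 + 24 = 24$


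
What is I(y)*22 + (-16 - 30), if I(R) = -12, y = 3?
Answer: -310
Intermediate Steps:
I(y)*22 + (-16 - 30) = -12*22 + (-16 - 30) = -264 - 46 = -310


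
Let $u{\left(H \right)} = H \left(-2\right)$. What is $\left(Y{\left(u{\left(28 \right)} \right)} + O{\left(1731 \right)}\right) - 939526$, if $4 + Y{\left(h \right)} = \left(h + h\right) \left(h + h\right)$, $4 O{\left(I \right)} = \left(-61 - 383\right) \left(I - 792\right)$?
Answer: $-1031215$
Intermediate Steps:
$u{\left(H \right)} = - 2 H$
$O{\left(I \right)} = 87912 - 111 I$ ($O{\left(I \right)} = \frac{\left(-61 - 383\right) \left(I - 792\right)}{4} = \frac{\left(-444\right) \left(-792 + I\right)}{4} = \frac{351648 - 444 I}{4} = 87912 - 111 I$)
$Y{\left(h \right)} = -4 + 4 h^{2}$ ($Y{\left(h \right)} = -4 + \left(h + h\right) \left(h + h\right) = -4 + 2 h 2 h = -4 + 4 h^{2}$)
$\left(Y{\left(u{\left(28 \right)} \right)} + O{\left(1731 \right)}\right) - 939526 = \left(\left(-4 + 4 \left(\left(-2\right) 28\right)^{2}\right) + \left(87912 - 192141\right)\right) - 939526 = \left(\left(-4 + 4 \left(-56\right)^{2}\right) + \left(87912 - 192141\right)\right) - 939526 = \left(\left(-4 + 4 \cdot 3136\right) - 104229\right) - 939526 = \left(\left(-4 + 12544\right) - 104229\right) - 939526 = \left(12540 - 104229\right) - 939526 = -91689 - 939526 = -1031215$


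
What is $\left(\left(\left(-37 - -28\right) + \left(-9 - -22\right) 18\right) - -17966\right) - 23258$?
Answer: $-5067$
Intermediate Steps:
$\left(\left(\left(-37 - -28\right) + \left(-9 - -22\right) 18\right) - -17966\right) - 23258 = \left(\left(\left(-37 + 28\right) + \left(-9 + 22\right) 18\right) + 17966\right) - 23258 = \left(\left(-9 + 13 \cdot 18\right) + 17966\right) - 23258 = \left(\left(-9 + 234\right) + 17966\right) - 23258 = \left(225 + 17966\right) - 23258 = 18191 - 23258 = -5067$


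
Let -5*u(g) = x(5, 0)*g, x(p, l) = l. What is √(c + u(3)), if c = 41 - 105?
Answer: 8*I ≈ 8.0*I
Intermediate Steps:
c = -64
u(g) = 0 (u(g) = -0*g = -⅕*0 = 0)
√(c + u(3)) = √(-64 + 0) = √(-64) = 8*I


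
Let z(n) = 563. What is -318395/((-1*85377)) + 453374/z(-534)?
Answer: 38886968383/48067251 ≈ 809.01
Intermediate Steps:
-318395/((-1*85377)) + 453374/z(-534) = -318395/((-1*85377)) + 453374/563 = -318395/(-85377) + 453374*(1/563) = -318395*(-1/85377) + 453374/563 = 318395/85377 + 453374/563 = 38886968383/48067251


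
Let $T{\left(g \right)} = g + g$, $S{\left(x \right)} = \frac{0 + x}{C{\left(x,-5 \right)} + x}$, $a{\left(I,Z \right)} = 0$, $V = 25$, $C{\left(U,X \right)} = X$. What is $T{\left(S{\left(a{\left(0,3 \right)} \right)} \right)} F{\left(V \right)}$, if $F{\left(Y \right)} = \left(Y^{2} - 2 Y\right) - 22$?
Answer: $0$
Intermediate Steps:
$F{\left(Y \right)} = -22 + Y^{2} - 2 Y$
$S{\left(x \right)} = \frac{x}{-5 + x}$ ($S{\left(x \right)} = \frac{0 + x}{-5 + x} = \frac{x}{-5 + x}$)
$T{\left(g \right)} = 2 g$
$T{\left(S{\left(a{\left(0,3 \right)} \right)} \right)} F{\left(V \right)} = 2 \frac{0}{-5 + 0} \left(-22 + 25^{2} - 50\right) = 2 \frac{0}{-5} \left(-22 + 625 - 50\right) = 2 \cdot 0 \left(- \frac{1}{5}\right) 553 = 2 \cdot 0 \cdot 553 = 0 \cdot 553 = 0$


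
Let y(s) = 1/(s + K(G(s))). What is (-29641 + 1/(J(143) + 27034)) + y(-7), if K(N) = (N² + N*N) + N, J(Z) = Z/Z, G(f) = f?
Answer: -67312905421/2270940 ≈ -29641.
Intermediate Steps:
J(Z) = 1
K(N) = N + 2*N² (K(N) = (N² + N²) + N = 2*N² + N = N + 2*N²)
y(s) = 1/(s + s*(1 + 2*s))
(-29641 + 1/(J(143) + 27034)) + y(-7) = (-29641 + 1/(1 + 27034)) + (½)/(-7*(1 - 7)) = (-29641 + 1/27035) + (½)*(-⅐)/(-6) = (-29641 + 1/27035) + (½)*(-⅐)*(-⅙) = -801344434/27035 + 1/84 = -67312905421/2270940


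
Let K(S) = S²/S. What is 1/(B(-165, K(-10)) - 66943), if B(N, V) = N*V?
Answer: -1/65293 ≈ -1.5316e-5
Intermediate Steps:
K(S) = S
1/(B(-165, K(-10)) - 66943) = 1/(-165*(-10) - 66943) = 1/(1650 - 66943) = 1/(-65293) = -1/65293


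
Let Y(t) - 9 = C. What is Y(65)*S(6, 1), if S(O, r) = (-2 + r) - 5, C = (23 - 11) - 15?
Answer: -36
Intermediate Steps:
C = -3 (C = 12 - 15 = -3)
S(O, r) = -7 + r
Y(t) = 6 (Y(t) = 9 - 3 = 6)
Y(65)*S(6, 1) = 6*(-7 + 1) = 6*(-6) = -36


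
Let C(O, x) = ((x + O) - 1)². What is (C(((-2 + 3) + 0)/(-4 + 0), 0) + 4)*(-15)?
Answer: -1335/16 ≈ -83.438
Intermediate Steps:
C(O, x) = (-1 + O + x)² (C(O, x) = ((O + x) - 1)² = (-1 + O + x)²)
(C(((-2 + 3) + 0)/(-4 + 0), 0) + 4)*(-15) = ((-1 + ((-2 + 3) + 0)/(-4 + 0) + 0)² + 4)*(-15) = ((-1 + (1 + 0)/(-4) + 0)² + 4)*(-15) = ((-1 + 1*(-¼) + 0)² + 4)*(-15) = ((-1 - ¼ + 0)² + 4)*(-15) = ((-5/4)² + 4)*(-15) = (25/16 + 4)*(-15) = (89/16)*(-15) = -1335/16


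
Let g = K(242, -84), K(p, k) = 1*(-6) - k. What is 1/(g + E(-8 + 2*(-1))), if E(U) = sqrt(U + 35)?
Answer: 1/83 ≈ 0.012048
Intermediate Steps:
K(p, k) = -6 - k
E(U) = sqrt(35 + U)
g = 78 (g = -6 - 1*(-84) = -6 + 84 = 78)
1/(g + E(-8 + 2*(-1))) = 1/(78 + sqrt(35 + (-8 + 2*(-1)))) = 1/(78 + sqrt(35 + (-8 - 2))) = 1/(78 + sqrt(35 - 10)) = 1/(78 + sqrt(25)) = 1/(78 + 5) = 1/83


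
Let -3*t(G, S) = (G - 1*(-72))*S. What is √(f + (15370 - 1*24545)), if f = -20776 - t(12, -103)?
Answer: I*√32835 ≈ 181.2*I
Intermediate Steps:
t(G, S) = -S*(72 + G)/3 (t(G, S) = -(G - 1*(-72))*S/3 = -(G + 72)*S/3 = -(72 + G)*S/3 = -S*(72 + G)/3)
f = -23660 (f = -20776 - (-1)*(-103)*(72 + 12)/3 = -20776 - (-1)*(-103)*84/3 = -20776 - 1*2884 = -20776 - 2884 = -23660)
√(f + (15370 - 1*24545)) = √(-23660 + (15370 - 1*24545)) = √(-23660 + (15370 - 24545)) = √(-23660 - 9175) = √(-32835) = I*√32835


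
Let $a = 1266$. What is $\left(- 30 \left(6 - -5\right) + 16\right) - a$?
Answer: $-1580$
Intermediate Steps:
$\left(- 30 \left(6 - -5\right) + 16\right) - a = \left(- 30 \left(6 - -5\right) + 16\right) - 1266 = \left(- 30 \left(6 + 5\right) + 16\right) - 1266 = \left(\left(-30\right) 11 + 16\right) - 1266 = \left(-330 + 16\right) - 1266 = -314 - 1266 = -1580$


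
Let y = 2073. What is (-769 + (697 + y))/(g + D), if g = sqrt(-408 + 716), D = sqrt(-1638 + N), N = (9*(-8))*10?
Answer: 2001/(2*sqrt(77) + 3*I*sqrt(262)) ≈ 13.172 - 36.447*I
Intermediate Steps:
N = -720 (N = -72*10 = -720)
D = 3*I*sqrt(262) (D = sqrt(-1638 - 720) = sqrt(-2358) = 3*I*sqrt(262) ≈ 48.559*I)
g = 2*sqrt(77) (g = sqrt(308) = 2*sqrt(77) ≈ 17.550)
(-769 + (697 + y))/(g + D) = (-769 + (697 + 2073))/(2*sqrt(77) + 3*I*sqrt(262)) = (-769 + 2770)/(2*sqrt(77) + 3*I*sqrt(262)) = 2001/(2*sqrt(77) + 3*I*sqrt(262))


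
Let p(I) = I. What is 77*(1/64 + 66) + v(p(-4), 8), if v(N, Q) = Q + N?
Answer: 325581/64 ≈ 5087.2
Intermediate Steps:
v(N, Q) = N + Q
77*(1/64 + 66) + v(p(-4), 8) = 77*(1/64 + 66) + (-4 + 8) = 77*(1/64 + 66) + 4 = 77*(4225/64) + 4 = 325325/64 + 4 = 325581/64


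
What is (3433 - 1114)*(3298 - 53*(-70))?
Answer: 16251552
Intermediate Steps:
(3433 - 1114)*(3298 - 53*(-70)) = 2319*(3298 + 3710) = 2319*7008 = 16251552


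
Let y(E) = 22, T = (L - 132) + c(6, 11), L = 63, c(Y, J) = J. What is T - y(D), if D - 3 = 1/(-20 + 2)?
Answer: -80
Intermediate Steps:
D = 53/18 (D = 3 + 1/(-20 + 2) = 3 + 1/(-18) = 3 - 1/18 = 53/18 ≈ 2.9444)
T = -58 (T = (63 - 132) + 11 = -69 + 11 = -58)
T - y(D) = -58 - 1*22 = -58 - 22 = -80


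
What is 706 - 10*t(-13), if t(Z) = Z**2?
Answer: -984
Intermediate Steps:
706 - 10*t(-13) = 706 - 10*(-13)**2 = 706 - 10*169 = 706 - 1690 = -984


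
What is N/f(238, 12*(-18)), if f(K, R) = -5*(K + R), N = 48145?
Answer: -9629/22 ≈ -437.68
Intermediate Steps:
f(K, R) = -5*K - 5*R
N/f(238, 12*(-18)) = 48145/(-5*238 - 60*(-18)) = 48145/(-1190 - 5*(-216)) = 48145/(-1190 + 1080) = 48145/(-110) = 48145*(-1/110) = -9629/22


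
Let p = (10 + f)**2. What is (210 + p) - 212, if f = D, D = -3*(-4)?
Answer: 482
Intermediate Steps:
D = 12
f = 12
p = 484 (p = (10 + 12)**2 = 22**2 = 484)
(210 + p) - 212 = (210 + 484) - 212 = 694 - 212 = 482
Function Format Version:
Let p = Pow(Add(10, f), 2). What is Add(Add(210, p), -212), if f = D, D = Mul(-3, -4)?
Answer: 482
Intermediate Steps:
D = 12
f = 12
p = 484 (p = Pow(Add(10, 12), 2) = Pow(22, 2) = 484)
Add(Add(210, p), -212) = Add(Add(210, 484), -212) = Add(694, -212) = 482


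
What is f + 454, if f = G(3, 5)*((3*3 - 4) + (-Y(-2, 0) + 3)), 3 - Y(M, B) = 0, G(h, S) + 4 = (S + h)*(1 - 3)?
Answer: 354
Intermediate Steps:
G(h, S) = -4 - 2*S - 2*h (G(h, S) = -4 + (S + h)*(1 - 3) = -4 + (S + h)*(-2) = -4 + (-2*S - 2*h) = -4 - 2*S - 2*h)
Y(M, B) = 3 (Y(M, B) = 3 - 1*0 = 3 + 0 = 3)
f = -100 (f = (-4 - 2*5 - 2*3)*((3*3 - 4) + (-1*3 + 3)) = (-4 - 10 - 6)*((9 - 4) + (-3 + 3)) = -20*(5 + 0) = -20*5 = -100)
f + 454 = -100 + 454 = 354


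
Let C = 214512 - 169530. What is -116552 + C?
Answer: -71570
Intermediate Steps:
C = 44982
-116552 + C = -116552 + 44982 = -71570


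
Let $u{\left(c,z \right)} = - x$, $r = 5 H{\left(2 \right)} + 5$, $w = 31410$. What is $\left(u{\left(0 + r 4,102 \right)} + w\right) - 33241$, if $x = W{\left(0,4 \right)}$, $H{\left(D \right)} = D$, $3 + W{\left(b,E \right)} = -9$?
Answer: $-1819$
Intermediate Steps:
$W{\left(b,E \right)} = -12$ ($W{\left(b,E \right)} = -3 - 9 = -12$)
$x = -12$
$r = 15$ ($r = 5 \cdot 2 + 5 = 10 + 5 = 15$)
$u{\left(c,z \right)} = 12$ ($u{\left(c,z \right)} = \left(-1\right) \left(-12\right) = 12$)
$\left(u{\left(0 + r 4,102 \right)} + w\right) - 33241 = \left(12 + 31410\right) - 33241 = 31422 - 33241 = -1819$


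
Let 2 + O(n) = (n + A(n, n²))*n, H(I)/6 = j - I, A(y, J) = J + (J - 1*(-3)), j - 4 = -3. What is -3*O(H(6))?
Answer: 159576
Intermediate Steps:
j = 1 (j = 4 - 3 = 1)
A(y, J) = 3 + 2*J (A(y, J) = J + (J + 3) = J + (3 + J) = 3 + 2*J)
H(I) = 6 - 6*I (H(I) = 6*(1 - I) = 6 - 6*I)
O(n) = -2 + n*(3 + n + 2*n²) (O(n) = -2 + (n + (3 + 2*n²))*n = -2 + (3 + n + 2*n²)*n = -2 + n*(3 + n + 2*n²))
-3*O(H(6)) = -3*(-2 + (6 - 6*6)² + (6 - 6*6)*(3 + 2*(6 - 6*6)²)) = -3*(-2 + (6 - 36)² + (6 - 36)*(3 + 2*(6 - 36)²)) = -3*(-2 + (-30)² - 30*(3 + 2*(-30)²)) = -3*(-2 + 900 - 30*(3 + 2*900)) = -3*(-2 + 900 - 30*(3 + 1800)) = -3*(-2 + 900 - 30*1803) = -3*(-2 + 900 - 54090) = -3*(-53192) = 159576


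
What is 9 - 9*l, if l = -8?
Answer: 81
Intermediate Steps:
9 - 9*l = 9 - 9*(-8) = 9 + 72 = 81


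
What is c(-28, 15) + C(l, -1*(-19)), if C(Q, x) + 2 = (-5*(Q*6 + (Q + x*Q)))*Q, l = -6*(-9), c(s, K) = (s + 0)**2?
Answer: -378298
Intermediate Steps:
c(s, K) = s**2
l = 54
C(Q, x) = -2 + Q*(-35*Q - 5*Q*x) (C(Q, x) = -2 + (-5*(Q*6 + (Q + x*Q)))*Q = -2 + (-5*(6*Q + (Q + Q*x)))*Q = -2 + (-5*(7*Q + Q*x))*Q = -2 + (-35*Q - 5*Q*x)*Q = -2 + Q*(-35*Q - 5*Q*x))
c(-28, 15) + C(l, -1*(-19)) = (-28)**2 + (-2 - 35*54**2 - 5*(-1*(-19))*54**2) = 784 + (-2 - 35*2916 - 5*19*2916) = 784 + (-2 - 102060 - 277020) = 784 - 379082 = -378298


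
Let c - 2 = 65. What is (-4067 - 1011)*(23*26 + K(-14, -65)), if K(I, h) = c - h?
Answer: -3706940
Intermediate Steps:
c = 67 (c = 2 + 65 = 67)
K(I, h) = 67 - h
(-4067 - 1011)*(23*26 + K(-14, -65)) = (-4067 - 1011)*(23*26 + (67 - 1*(-65))) = -5078*(598 + (67 + 65)) = -5078*(598 + 132) = -5078*730 = -3706940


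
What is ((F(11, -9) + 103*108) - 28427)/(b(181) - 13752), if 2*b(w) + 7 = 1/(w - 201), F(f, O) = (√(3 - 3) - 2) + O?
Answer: 692560/550221 ≈ 1.2587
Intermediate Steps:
F(f, O) = -2 + O (F(f, O) = (√0 - 2) + O = (0 - 2) + O = -2 + O)
b(w) = -7/2 + 1/(2*(-201 + w)) (b(w) = -7/2 + 1/(2*(w - 201)) = -7/2 + 1/(2*(-201 + w)))
((F(11, -9) + 103*108) - 28427)/(b(181) - 13752) = (((-2 - 9) + 103*108) - 28427)/((1408 - 7*181)/(2*(-201 + 181)) - 13752) = ((-11 + 11124) - 28427)/((½)*(1408 - 1267)/(-20) - 13752) = (11113 - 28427)/((½)*(-1/20)*141 - 13752) = -17314/(-141/40 - 13752) = -17314/(-550221/40) = -17314*(-40/550221) = 692560/550221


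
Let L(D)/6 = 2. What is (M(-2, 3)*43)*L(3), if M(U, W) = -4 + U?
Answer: -3096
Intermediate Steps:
L(D) = 12 (L(D) = 6*2 = 12)
(M(-2, 3)*43)*L(3) = ((-4 - 2)*43)*12 = -6*43*12 = -258*12 = -3096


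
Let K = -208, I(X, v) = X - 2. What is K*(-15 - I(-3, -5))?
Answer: 2080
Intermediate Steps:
I(X, v) = -2 + X
K*(-15 - I(-3, -5)) = -208*(-15 - (-2 - 3)) = -208*(-15 - 1*(-5)) = -208*(-15 + 5) = -208*(-10) = 2080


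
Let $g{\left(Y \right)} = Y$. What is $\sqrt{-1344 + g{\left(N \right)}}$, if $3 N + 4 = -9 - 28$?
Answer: $\frac{i \sqrt{12219}}{3} \approx 36.847 i$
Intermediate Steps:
$N = - \frac{41}{3}$ ($N = - \frac{4}{3} + \frac{-9 - 28}{3} = - \frac{4}{3} + \frac{1}{3} \left(-37\right) = - \frac{4}{3} - \frac{37}{3} = - \frac{41}{3} \approx -13.667$)
$\sqrt{-1344 + g{\left(N \right)}} = \sqrt{-1344 - \frac{41}{3}} = \sqrt{- \frac{4073}{3}} = \frac{i \sqrt{12219}}{3}$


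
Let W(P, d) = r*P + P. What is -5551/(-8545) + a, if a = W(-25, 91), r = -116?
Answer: 24572426/8545 ≈ 2875.6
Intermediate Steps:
W(P, d) = -115*P (W(P, d) = -116*P + P = -115*P)
a = 2875 (a = -115*(-25) = 2875)
-5551/(-8545) + a = -5551/(-8545) + 2875 = -5551*(-1/8545) + 2875 = 5551/8545 + 2875 = 24572426/8545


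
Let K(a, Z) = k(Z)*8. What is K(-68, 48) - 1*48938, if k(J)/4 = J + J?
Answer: -45866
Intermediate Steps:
k(J) = 8*J (k(J) = 4*(J + J) = 4*(2*J) = 8*J)
K(a, Z) = 64*Z (K(a, Z) = (8*Z)*8 = 64*Z)
K(-68, 48) - 1*48938 = 64*48 - 1*48938 = 3072 - 48938 = -45866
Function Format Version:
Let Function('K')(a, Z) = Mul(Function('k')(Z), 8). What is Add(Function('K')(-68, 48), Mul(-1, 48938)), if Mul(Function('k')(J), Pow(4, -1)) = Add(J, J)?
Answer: -45866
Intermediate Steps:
Function('k')(J) = Mul(8, J) (Function('k')(J) = Mul(4, Add(J, J)) = Mul(4, Mul(2, J)) = Mul(8, J))
Function('K')(a, Z) = Mul(64, Z) (Function('K')(a, Z) = Mul(Mul(8, Z), 8) = Mul(64, Z))
Add(Function('K')(-68, 48), Mul(-1, 48938)) = Add(Mul(64, 48), Mul(-1, 48938)) = Add(3072, -48938) = -45866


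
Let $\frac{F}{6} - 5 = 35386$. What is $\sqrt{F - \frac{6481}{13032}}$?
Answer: $\frac{\sqrt{1001757745942}}{2172} \approx 460.81$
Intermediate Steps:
$F = 212346$ ($F = 30 + 6 \cdot 35386 = 30 + 212316 = 212346$)
$\sqrt{F - \frac{6481}{13032}} = \sqrt{212346 - \frac{6481}{13032}} = \sqrt{\frac{2767286591}{13032}} = \frac{\sqrt{1001757745942}}{2172}$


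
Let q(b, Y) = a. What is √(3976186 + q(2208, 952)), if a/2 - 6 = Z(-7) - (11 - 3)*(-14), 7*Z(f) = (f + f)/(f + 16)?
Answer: √35787794/3 ≈ 1994.1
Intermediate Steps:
Z(f) = 2*f/(7*(16 + f)) (Z(f) = ((f + f)/(f + 16))/7 = ((2*f)/(16 + f))/7 = (2*f/(16 + f))/7 = 2*f/(7*(16 + f)))
a = 2120/9 (a = 12 + 2*((2/7)*(-7)/(16 - 7) - (11 - 3)*(-14)) = 12 + 2*((2/7)*(-7)/9 - 8*(-14)) = 12 + 2*((2/7)*(-7)*(⅑) - 1*(-112)) = 12 + 2*(-2/9 + 112) = 12 + 2*(1006/9) = 12 + 2012/9 = 2120/9 ≈ 235.56)
q(b, Y) = 2120/9
√(3976186 + q(2208, 952)) = √(3976186 + 2120/9) = √(35787794/9) = √35787794/3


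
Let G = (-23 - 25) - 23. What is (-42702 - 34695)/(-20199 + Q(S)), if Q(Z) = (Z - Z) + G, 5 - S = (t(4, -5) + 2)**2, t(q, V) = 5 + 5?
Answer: 77397/20270 ≈ 3.8183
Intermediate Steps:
t(q, V) = 10
S = -139 (S = 5 - (10 + 2)**2 = 5 - 1*12**2 = 5 - 1*144 = 5 - 144 = -139)
G = -71 (G = -48 - 23 = -71)
Q(Z) = -71 (Q(Z) = (Z - Z) - 71 = 0 - 71 = -71)
(-42702 - 34695)/(-20199 + Q(S)) = (-42702 - 34695)/(-20199 - 71) = -77397/(-20270) = -77397*(-1/20270) = 77397/20270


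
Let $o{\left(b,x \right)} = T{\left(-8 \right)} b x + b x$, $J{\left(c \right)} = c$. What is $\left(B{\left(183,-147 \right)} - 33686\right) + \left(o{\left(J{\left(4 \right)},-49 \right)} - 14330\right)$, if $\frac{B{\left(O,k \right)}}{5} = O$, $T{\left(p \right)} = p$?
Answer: $-45729$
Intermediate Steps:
$o{\left(b,x \right)} = - 7 b x$ ($o{\left(b,x \right)} = - 8 b x + b x = - 7 b x$)
$B{\left(O,k \right)} = 5 O$
$\left(B{\left(183,-147 \right)} - 33686\right) + \left(o{\left(J{\left(4 \right)},-49 \right)} - 14330\right) = \left(5 \cdot 183 - 33686\right) - \left(14330 + 28 \left(-49\right)\right) = \left(915 - 33686\right) + \left(1372 - 14330\right) = -32771 - 12958 = -45729$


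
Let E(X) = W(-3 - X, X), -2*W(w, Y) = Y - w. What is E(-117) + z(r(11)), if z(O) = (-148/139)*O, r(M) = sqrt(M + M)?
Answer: 231/2 - 148*sqrt(22)/139 ≈ 110.51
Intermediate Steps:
W(w, Y) = w/2 - Y/2 (W(w, Y) = -(Y - w)/2 = w/2 - Y/2)
r(M) = sqrt(2)*sqrt(M) (r(M) = sqrt(2*M) = sqrt(2)*sqrt(M))
E(X) = -3/2 - X (E(X) = (-3 - X)/2 - X/2 = (-3/2 - X/2) - X/2 = -3/2 - X)
z(O) = -148*O/139 (z(O) = (-148*1/139)*O = -148*O/139)
E(-117) + z(r(11)) = (-3/2 - 1*(-117)) - 148*sqrt(2)*sqrt(11)/139 = (-3/2 + 117) - 148*sqrt(22)/139 = 231/2 - 148*sqrt(22)/139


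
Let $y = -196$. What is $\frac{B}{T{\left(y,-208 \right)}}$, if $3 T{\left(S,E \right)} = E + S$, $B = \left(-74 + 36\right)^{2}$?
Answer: $- \frac{1083}{101} \approx -10.723$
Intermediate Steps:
$B = 1444$ ($B = \left(-38\right)^{2} = 1444$)
$T{\left(S,E \right)} = \frac{E}{3} + \frac{S}{3}$ ($T{\left(S,E \right)} = \frac{E + S}{3} = \frac{E}{3} + \frac{S}{3}$)
$\frac{B}{T{\left(y,-208 \right)}} = \frac{1444}{\frac{1}{3} \left(-208\right) + \frac{1}{3} \left(-196\right)} = \frac{1444}{- \frac{208}{3} - \frac{196}{3}} = \frac{1444}{- \frac{404}{3}} = 1444 \left(- \frac{3}{404}\right) = - \frac{1083}{101}$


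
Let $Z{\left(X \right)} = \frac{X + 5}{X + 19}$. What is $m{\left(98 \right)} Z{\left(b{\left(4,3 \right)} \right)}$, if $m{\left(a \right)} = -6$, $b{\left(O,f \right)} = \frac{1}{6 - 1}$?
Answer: $- \frac{13}{8} \approx -1.625$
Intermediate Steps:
$b{\left(O,f \right)} = \frac{1}{5}$
$Z{\left(X \right)} = \frac{5 + X}{19 + X}$
$m{\left(98 \right)} Z{\left(b{\left(4,3 \right)} \right)} = - 6 \frac{5 + \frac{1}{5}}{19 + \frac{1}{5}} = - 6 \frac{1}{\frac{96}{5}} \cdot \frac{26}{5} = - 6 \cdot \frac{5}{96} \cdot \frac{26}{5} = \left(-6\right) \frac{13}{48} = - \frac{13}{8}$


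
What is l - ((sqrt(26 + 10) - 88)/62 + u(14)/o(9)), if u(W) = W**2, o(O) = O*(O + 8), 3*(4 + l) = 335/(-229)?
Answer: -4829110/1086147 ≈ -4.4461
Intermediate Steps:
l = -3083/687 (l = -4 + (335/(-229))/3 = -4 + (335*(-1/229))/3 = -4 + (1/3)*(-335/229) = -4 - 335/687 = -3083/687 ≈ -4.4876)
o(O) = O*(8 + O)
l - ((sqrt(26 + 10) - 88)/62 + u(14)/o(9)) = -3083/687 - ((sqrt(26 + 10) - 88)/62 + 14**2/((9*(8 + 9)))) = -3083/687 - ((sqrt(36) - 88)*(1/62) + 196/((9*17))) = -3083/687 - ((6 - 88)*(1/62) + 196/153) = -3083/687 - (-82*1/62 + 196*(1/153)) = -3083/687 - (-41/31 + 196/153) = -3083/687 - 1*(-197/4743) = -3083/687 + 197/4743 = -4829110/1086147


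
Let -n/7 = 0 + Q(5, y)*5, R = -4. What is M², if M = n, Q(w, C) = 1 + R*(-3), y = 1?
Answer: 207025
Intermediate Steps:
Q(w, C) = 13 (Q(w, C) = 1 - 4*(-3) = 1 + 12 = 13)
n = -455 (n = -7*(0 + 13*5) = -7*(0 + 65) = -7*65 = -455)
M = -455
M² = (-455)² = 207025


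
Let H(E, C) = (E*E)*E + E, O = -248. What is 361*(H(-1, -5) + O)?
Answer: -90250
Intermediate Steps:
H(E, C) = E + E³ (H(E, C) = E²*E + E = E³ + E = E + E³)
361*(H(-1, -5) + O) = 361*((-1 + (-1)³) - 248) = 361*((-1 - 1) - 248) = 361*(-2 - 248) = 361*(-250) = -90250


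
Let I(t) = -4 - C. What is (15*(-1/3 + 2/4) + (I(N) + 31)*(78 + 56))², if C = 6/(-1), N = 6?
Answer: 78304801/4 ≈ 1.9576e+7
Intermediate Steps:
C = -6 (C = 6*(-1) = -6)
I(t) = 2 (I(t) = -4 - 1*(-6) = -4 + 6 = 2)
(15*(-1/3 + 2/4) + (I(N) + 31)*(78 + 56))² = (15*(-1/3 + 2/4) + (2 + 31)*(78 + 56))² = (15*(-1*⅓ + 2*(¼)) + 33*134)² = (15*(-⅓ + ½) + 4422)² = (15*(⅙) + 4422)² = (5/2 + 4422)² = (8849/2)² = 78304801/4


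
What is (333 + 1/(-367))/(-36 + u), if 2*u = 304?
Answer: 61105/21286 ≈ 2.8707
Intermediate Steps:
u = 152 (u = (½)*304 = 152)
(333 + 1/(-367))/(-36 + u) = (333 + 1/(-367))/(-36 + 152) = (333 - 1/367)/116 = (122210/367)*(1/116) = 61105/21286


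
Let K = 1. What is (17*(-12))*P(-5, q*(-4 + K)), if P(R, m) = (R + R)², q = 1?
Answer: -20400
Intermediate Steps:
P(R, m) = 4*R² (P(R, m) = (2*R)² = 4*R²)
(17*(-12))*P(-5, q*(-4 + K)) = (17*(-12))*(4*(-5)²) = -816*25 = -204*100 = -20400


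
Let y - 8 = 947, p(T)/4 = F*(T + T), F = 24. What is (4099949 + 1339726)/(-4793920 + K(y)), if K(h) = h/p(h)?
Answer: -1044417600/920432639 ≈ -1.1347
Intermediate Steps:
p(T) = 192*T (p(T) = 4*(24*(T + T)) = 4*(24*(2*T)) = 4*(48*T) = 192*T)
y = 955 (y = 8 + 947 = 955)
K(h) = 1/192 (K(h) = h/((192*h)) = h*(1/(192*h)) = 1/192)
(4099949 + 1339726)/(-4793920 + K(y)) = (4099949 + 1339726)/(-4793920 + 1/192) = 5439675/(-920432639/192) = 5439675*(-192/920432639) = -1044417600/920432639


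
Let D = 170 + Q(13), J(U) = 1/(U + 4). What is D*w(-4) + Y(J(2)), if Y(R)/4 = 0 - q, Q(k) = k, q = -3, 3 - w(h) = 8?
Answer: -903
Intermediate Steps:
w(h) = -5 (w(h) = 3 - 1*8 = 3 - 8 = -5)
J(U) = 1/(4 + U)
Y(R) = 12 (Y(R) = 4*(0 - 1*(-3)) = 4*(0 + 3) = 4*3 = 12)
D = 183 (D = 170 + 13 = 183)
D*w(-4) + Y(J(2)) = 183*(-5) + 12 = -915 + 12 = -903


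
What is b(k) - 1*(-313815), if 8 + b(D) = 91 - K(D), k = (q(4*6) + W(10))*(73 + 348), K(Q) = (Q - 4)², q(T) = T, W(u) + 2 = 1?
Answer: -93369143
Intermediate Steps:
W(u) = -1 (W(u) = -2 + 1 = -1)
K(Q) = (-4 + Q)²
k = 9683 (k = (4*6 - 1)*(73 + 348) = (24 - 1)*421 = 23*421 = 9683)
b(D) = 83 - (-4 + D)² (b(D) = -8 + (91 - (-4 + D)²) = 83 - (-4 + D)²)
b(k) - 1*(-313815) = (83 - (-4 + 9683)²) - 1*(-313815) = (83 - 1*9679²) + 313815 = (83 - 1*93683041) + 313815 = (83 - 93683041) + 313815 = -93682958 + 313815 = -93369143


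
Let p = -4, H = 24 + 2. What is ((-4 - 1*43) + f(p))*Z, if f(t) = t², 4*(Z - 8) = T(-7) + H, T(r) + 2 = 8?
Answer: -496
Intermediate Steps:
T(r) = 6 (T(r) = -2 + 8 = 6)
H = 26
Z = 16 (Z = 8 + (6 + 26)/4 = 8 + (¼)*32 = 8 + 8 = 16)
((-4 - 1*43) + f(p))*Z = ((-4 - 1*43) + (-4)²)*16 = ((-4 - 43) + 16)*16 = (-47 + 16)*16 = -31*16 = -496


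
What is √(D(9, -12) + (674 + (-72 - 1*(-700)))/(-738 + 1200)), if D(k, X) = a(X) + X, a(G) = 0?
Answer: I*√1111/11 ≈ 3.0302*I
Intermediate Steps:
D(k, X) = X (D(k, X) = 0 + X = X)
√(D(9, -12) + (674 + (-72 - 1*(-700)))/(-738 + 1200)) = √(-12 + (674 + (-72 - 1*(-700)))/(-738 + 1200)) = √(-12 + (674 + (-72 + 700))/462) = √(-12 + (674 + 628)*(1/462)) = √(-12 + 1302*(1/462)) = √(-12 + 31/11) = √(-101/11) = I*√1111/11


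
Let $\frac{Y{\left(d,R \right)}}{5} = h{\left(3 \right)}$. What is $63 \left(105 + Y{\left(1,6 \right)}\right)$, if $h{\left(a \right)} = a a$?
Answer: $9450$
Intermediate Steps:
$h{\left(a \right)} = a^{2}$
$Y{\left(d,R \right)} = 45$ ($Y{\left(d,R \right)} = 5 \cdot 3^{2} = 5 \cdot 9 = 45$)
$63 \left(105 + Y{\left(1,6 \right)}\right) = 63 \left(105 + 45\right) = 63 \cdot 150 = 9450$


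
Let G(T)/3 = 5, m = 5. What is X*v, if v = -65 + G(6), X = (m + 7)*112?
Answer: -67200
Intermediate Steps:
G(T) = 15 (G(T) = 3*5 = 15)
X = 1344 (X = (5 + 7)*112 = 12*112 = 1344)
v = -50 (v = -65 + 15 = -50)
X*v = 1344*(-50) = -67200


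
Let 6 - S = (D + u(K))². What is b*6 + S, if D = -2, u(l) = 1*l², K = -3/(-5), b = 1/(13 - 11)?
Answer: 3944/625 ≈ 6.3104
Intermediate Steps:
b = ½ (b = 1/2 = ½ ≈ 0.50000)
K = ⅗ (K = -3*(-⅕) = ⅗ ≈ 0.60000)
u(l) = l²
S = 2069/625 (S = 6 - (-2 + (⅗)²)² = 6 - (-2 + 9/25)² = 6 - (-41/25)² = 6 - 1*1681/625 = 6 - 1681/625 = 2069/625 ≈ 3.3104)
b*6 + S = (½)*6 + 2069/625 = 3 + 2069/625 = 3944/625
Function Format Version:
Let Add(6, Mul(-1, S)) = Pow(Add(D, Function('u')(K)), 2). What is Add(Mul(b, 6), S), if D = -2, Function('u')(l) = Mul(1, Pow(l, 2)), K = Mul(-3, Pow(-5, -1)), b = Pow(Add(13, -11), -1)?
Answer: Rational(3944, 625) ≈ 6.3104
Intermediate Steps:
b = Rational(1, 2) (b = Pow(2, -1) = Rational(1, 2) ≈ 0.50000)
K = Rational(3, 5) (K = Mul(-3, Rational(-1, 5)) = Rational(3, 5) ≈ 0.60000)
Function('u')(l) = Pow(l, 2)
S = Rational(2069, 625) (S = Add(6, Mul(-1, Pow(Add(-2, Pow(Rational(3, 5), 2)), 2))) = Add(6, Mul(-1, Pow(Add(-2, Rational(9, 25)), 2))) = Add(6, Mul(-1, Pow(Rational(-41, 25), 2))) = Add(6, Mul(-1, Rational(1681, 625))) = Add(6, Rational(-1681, 625)) = Rational(2069, 625) ≈ 3.3104)
Add(Mul(b, 6), S) = Add(Mul(Rational(1, 2), 6), Rational(2069, 625)) = Add(3, Rational(2069, 625)) = Rational(3944, 625)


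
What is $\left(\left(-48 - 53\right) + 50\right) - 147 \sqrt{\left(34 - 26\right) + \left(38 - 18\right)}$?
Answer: $-51 - 294 \sqrt{7} \approx -828.85$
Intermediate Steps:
$\left(\left(-48 - 53\right) + 50\right) - 147 \sqrt{\left(34 - 26\right) + \left(38 - 18\right)} = \left(-101 + 50\right) - 147 \sqrt{\left(34 - 26\right) + 20} = -51 - 147 \sqrt{8 + 20} = -51 - 147 \sqrt{28} = -51 - 147 \cdot 2 \sqrt{7} = -51 - 294 \sqrt{7}$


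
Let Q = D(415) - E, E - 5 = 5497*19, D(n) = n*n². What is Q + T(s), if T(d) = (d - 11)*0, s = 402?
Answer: 71368927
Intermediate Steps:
D(n) = n³
T(d) = 0 (T(d) = (-11 + d)*0 = 0)
E = 104448 (E = 5 + 5497*19 = 5 + 104443 = 104448)
Q = 71368927 (Q = 415³ - 1*104448 = 71473375 - 104448 = 71368927)
Q + T(s) = 71368927 + 0 = 71368927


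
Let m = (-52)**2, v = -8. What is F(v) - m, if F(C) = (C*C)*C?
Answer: -3216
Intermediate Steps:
F(C) = C**3 (F(C) = C**2*C = C**3)
m = 2704
F(v) - m = (-8)**3 - 1*2704 = -512 - 2704 = -3216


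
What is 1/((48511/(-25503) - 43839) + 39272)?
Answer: -25503/116520712 ≈ -0.00021887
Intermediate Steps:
1/((48511/(-25503) - 43839) + 39272) = 1/((48511*(-1/25503) - 43839) + 39272) = 1/((-48511/25503 - 43839) + 39272) = 1/(-1118074528/25503 + 39272) = 1/(-116520712/25503) = -25503/116520712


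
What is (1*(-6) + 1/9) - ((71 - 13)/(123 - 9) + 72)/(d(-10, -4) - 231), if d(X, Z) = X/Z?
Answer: -435401/78147 ≈ -5.5716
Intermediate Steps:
(1*(-6) + 1/9) - ((71 - 13)/(123 - 9) + 72)/(d(-10, -4) - 231) = (1*(-6) + 1/9) - ((71 - 13)/(123 - 9) + 72)/(-10/(-4) - 231) = (-6 + ⅑) - (58/114 + 72)/(-10*(-¼) - 231) = -53/9 - (58*(1/114) + 72)/(5/2 - 231) = -53/9 - (29/57 + 72)/(-457/2) = -53/9 - 4133*(-2)/(57*457) = -53/9 - 1*(-8266/26049) = -53/9 + 8266/26049 = -435401/78147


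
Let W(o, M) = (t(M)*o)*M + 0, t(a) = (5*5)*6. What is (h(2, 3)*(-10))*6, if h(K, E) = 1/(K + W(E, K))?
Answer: -30/451 ≈ -0.066519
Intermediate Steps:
t(a) = 150 (t(a) = 25*6 = 150)
W(o, M) = 150*M*o (W(o, M) = (150*o)*M + 0 = 150*M*o + 0 = 150*M*o)
h(K, E) = 1/(K + 150*E*K) (h(K, E) = 1/(K + 150*K*E) = 1/(K + 150*E*K))
(h(2, 3)*(-10))*6 = ((1/(2*(1 + 150*3)))*(-10))*6 = ((1/(2*(1 + 450)))*(-10))*6 = (((½)/451)*(-10))*6 = (((½)*(1/451))*(-10))*6 = ((1/902)*(-10))*6 = -5/451*6 = -30/451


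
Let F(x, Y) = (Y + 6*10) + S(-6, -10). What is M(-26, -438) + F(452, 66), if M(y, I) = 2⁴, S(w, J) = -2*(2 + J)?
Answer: 158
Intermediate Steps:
S(w, J) = -4 - 2*J
M(y, I) = 16
F(x, Y) = 76 + Y (F(x, Y) = (Y + 6*10) + (-4 - 2*(-10)) = (Y + 60) + (-4 + 20) = (60 + Y) + 16 = 76 + Y)
M(-26, -438) + F(452, 66) = 16 + (76 + 66) = 16 + 142 = 158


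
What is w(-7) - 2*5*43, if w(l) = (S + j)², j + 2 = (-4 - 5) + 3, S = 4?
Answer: -414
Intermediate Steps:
j = -8 (j = -2 + ((-4 - 5) + 3) = -2 + (-9 + 3) = -2 - 6 = -8)
w(l) = 16 (w(l) = (4 - 8)² = (-4)² = 16)
w(-7) - 2*5*43 = 16 - 2*5*43 = 16 - 10*43 = 16 - 430 = -414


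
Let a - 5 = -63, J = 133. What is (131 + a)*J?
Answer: 9709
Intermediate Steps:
a = -58 (a = 5 - 63 = -58)
(131 + a)*J = (131 - 58)*133 = 73*133 = 9709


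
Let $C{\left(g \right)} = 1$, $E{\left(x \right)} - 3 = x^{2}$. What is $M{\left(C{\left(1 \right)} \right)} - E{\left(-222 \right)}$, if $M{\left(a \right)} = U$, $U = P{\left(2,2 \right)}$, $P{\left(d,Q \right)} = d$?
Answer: $-49285$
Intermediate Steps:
$E{\left(x \right)} = 3 + x^{2}$
$U = 2$
$M{\left(a \right)} = 2$
$M{\left(C{\left(1 \right)} \right)} - E{\left(-222 \right)} = 2 - \left(3 + \left(-222\right)^{2}\right) = 2 - \left(3 + 49284\right) = 2 - 49287 = -49285$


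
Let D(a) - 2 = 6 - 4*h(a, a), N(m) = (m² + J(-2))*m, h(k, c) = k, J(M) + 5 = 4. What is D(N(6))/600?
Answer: -104/75 ≈ -1.3867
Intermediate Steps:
J(M) = -1 (J(M) = -5 + 4 = -1)
N(m) = m*(-1 + m²) (N(m) = (m² - 1)*m = (-1 + m²)*m = m*(-1 + m²))
D(a) = 8 - 4*a (D(a) = 2 + (6 - 4*a) = 8 - 4*a)
D(N(6))/600 = (8 - 4*(6³ - 1*6))/600 = (8 - 4*(216 - 6))*(1/600) = (8 - 4*210)*(1/600) = (8 - 840)*(1/600) = -832*1/600 = -104/75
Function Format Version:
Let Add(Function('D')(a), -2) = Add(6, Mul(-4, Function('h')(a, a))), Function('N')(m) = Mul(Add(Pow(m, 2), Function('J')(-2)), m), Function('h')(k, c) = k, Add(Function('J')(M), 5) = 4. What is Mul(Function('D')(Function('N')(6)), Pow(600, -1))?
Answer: Rational(-104, 75) ≈ -1.3867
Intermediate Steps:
Function('J')(M) = -1 (Function('J')(M) = Add(-5, 4) = -1)
Function('N')(m) = Mul(m, Add(-1, Pow(m, 2))) (Function('N')(m) = Mul(Add(Pow(m, 2), -1), m) = Mul(Add(-1, Pow(m, 2)), m) = Mul(m, Add(-1, Pow(m, 2))))
Function('D')(a) = Add(8, Mul(-4, a)) (Function('D')(a) = Add(2, Add(6, Mul(-4, a))) = Add(8, Mul(-4, a)))
Mul(Function('D')(Function('N')(6)), Pow(600, -1)) = Mul(Add(8, Mul(-4, Add(Pow(6, 3), Mul(-1, 6)))), Pow(600, -1)) = Mul(Add(8, Mul(-4, Add(216, -6))), Rational(1, 600)) = Mul(Add(8, Mul(-4, 210)), Rational(1, 600)) = Mul(Add(8, -840), Rational(1, 600)) = Mul(-832, Rational(1, 600)) = Rational(-104, 75)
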